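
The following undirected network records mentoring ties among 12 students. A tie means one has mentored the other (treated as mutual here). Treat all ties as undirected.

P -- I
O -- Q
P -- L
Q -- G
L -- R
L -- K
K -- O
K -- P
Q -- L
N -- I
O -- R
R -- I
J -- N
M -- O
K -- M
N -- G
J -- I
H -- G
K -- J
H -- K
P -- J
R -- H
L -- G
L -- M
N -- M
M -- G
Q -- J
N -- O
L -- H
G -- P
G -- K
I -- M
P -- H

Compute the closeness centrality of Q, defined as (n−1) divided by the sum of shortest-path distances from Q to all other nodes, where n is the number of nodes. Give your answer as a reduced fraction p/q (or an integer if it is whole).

Distances from Q: G:1, H:2, I:2, J:1, K:2, L:1, M:2, N:2, O:1, P:2, R:2. Sum = 18.
n = 12, so closeness = 11/18.

11/18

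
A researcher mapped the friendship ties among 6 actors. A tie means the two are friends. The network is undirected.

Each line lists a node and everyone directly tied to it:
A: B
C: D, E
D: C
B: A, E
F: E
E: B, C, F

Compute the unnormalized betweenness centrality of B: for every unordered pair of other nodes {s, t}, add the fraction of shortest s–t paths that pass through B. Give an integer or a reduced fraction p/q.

4

Pairs whose geodesics pass through B — D–A: 1; A–F: 1; A–E: 1; A–C: 1.
All other pairs contribute 0.
Summing the contributions gives betweenness(B) = 4.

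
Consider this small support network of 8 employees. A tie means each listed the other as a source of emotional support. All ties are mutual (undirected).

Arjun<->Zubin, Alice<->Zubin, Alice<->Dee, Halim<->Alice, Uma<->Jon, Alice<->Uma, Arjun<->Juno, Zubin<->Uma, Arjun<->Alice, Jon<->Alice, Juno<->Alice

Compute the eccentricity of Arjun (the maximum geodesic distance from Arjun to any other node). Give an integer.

Distances from Arjun: Alice:1, Dee:2, Halim:2, Jon:2, Juno:1, Uma:2, Zubin:1.
The largest is 2 (to Jon, Halim, Dee, and Uma), so the eccentricity of Arjun is 2.

2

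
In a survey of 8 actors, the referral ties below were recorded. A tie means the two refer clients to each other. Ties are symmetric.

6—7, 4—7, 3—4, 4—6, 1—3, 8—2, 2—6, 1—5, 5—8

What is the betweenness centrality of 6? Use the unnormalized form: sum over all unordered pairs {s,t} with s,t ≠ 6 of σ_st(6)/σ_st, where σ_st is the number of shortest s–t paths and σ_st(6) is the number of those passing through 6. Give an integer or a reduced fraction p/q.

11/2

Pairs whose geodesics pass through 6 — 2–7: 1; 2–4: 1; 2–3: 1; 7–5: 1/2; 7–8: 1; 4–8: 1.
All other pairs contribute 0.
Summing the contributions gives betweenness(6) = 11/2.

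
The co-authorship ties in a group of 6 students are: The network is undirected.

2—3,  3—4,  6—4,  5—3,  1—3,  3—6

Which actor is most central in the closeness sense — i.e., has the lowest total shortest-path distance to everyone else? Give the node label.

Farness (sum of distances to all others) for each node — 1:9, 2:9, 3:5, 4:8, 5:9, 6:8.
The smallest farness is 5, for 3, so 3 has the highest closeness.

3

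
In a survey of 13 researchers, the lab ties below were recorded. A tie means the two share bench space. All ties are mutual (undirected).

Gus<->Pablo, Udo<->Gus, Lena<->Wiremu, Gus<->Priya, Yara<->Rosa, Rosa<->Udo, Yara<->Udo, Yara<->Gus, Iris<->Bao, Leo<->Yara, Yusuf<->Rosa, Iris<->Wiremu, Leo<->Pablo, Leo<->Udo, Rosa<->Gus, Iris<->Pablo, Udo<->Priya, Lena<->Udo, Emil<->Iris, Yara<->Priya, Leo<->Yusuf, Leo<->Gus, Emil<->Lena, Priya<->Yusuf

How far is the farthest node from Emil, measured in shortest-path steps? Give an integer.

Distances from Emil: Bao:2, Gus:3, Iris:1, Lena:1, Leo:3, Pablo:2, Priya:3, Rosa:3, Udo:2, Wiremu:2, Yara:3, Yusuf:4.
The largest is 4 (to Yusuf), so the eccentricity of Emil is 4.

4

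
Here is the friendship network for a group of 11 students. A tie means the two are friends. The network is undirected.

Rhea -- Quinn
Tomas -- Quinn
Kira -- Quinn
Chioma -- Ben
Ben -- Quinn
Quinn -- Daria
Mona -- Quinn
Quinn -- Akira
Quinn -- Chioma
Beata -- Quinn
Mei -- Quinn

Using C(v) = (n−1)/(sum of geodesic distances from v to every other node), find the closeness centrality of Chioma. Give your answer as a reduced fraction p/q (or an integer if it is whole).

Distances from Chioma: Akira:2, Beata:2, Ben:1, Daria:2, Kira:2, Mei:2, Mona:2, Quinn:1, Rhea:2, Tomas:2. Sum = 18.
n = 11, so closeness = 10/18 = 5/9.

5/9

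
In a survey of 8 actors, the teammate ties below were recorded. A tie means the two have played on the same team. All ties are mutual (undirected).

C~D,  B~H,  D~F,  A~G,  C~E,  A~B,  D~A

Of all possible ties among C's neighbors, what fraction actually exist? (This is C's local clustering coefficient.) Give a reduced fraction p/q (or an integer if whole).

0

C's neighbors: D and E (k = 2).
Possible neighbor pairs: C(2,2) = 1. Edges among them: none → e = 0.
Clustering(C) = 0/1.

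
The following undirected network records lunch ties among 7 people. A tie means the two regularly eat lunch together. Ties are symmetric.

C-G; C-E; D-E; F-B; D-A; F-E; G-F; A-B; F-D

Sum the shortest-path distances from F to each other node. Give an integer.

Distances from F: A:2, B:1, C:2, D:1, E:1, G:1.
Sum = 2 + 1 + 2 + 1 + 1 + 1 = 8.

8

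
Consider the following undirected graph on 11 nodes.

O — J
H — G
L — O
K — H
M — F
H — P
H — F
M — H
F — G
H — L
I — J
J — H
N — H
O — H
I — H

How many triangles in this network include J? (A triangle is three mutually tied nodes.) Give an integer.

J's neighbors: H, I, and O.
Neighbor pairs that are themselves tied: J–H–I; J–H–O. Each forms one triangle with J, for 2 in total.

2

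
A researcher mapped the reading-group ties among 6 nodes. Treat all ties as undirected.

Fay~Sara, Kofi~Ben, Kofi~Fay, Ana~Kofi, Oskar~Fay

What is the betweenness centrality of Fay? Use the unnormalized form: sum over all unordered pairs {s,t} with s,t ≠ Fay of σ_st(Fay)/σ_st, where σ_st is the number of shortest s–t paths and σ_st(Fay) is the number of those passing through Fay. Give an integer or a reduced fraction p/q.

Pairs whose geodesics pass through Fay — Ben–Sara: 1; Ben–Oskar: 1; Kofi–Sara: 1; Kofi–Oskar: 1; Sara–Oskar: 1; Sara–Ana: 1; Oskar–Ana: 1.
All other pairs contribute 0.
Summing the contributions gives betweenness(Fay) = 7.

7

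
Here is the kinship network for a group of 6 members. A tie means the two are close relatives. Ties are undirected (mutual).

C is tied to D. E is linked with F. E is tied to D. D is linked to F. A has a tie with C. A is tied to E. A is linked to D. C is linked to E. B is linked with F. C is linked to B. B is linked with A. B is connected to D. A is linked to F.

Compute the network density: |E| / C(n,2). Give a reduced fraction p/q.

There are 13 edges and 6 nodes, so the maximum possible is C(6,2) = 15.
Density = 13/15.

13/15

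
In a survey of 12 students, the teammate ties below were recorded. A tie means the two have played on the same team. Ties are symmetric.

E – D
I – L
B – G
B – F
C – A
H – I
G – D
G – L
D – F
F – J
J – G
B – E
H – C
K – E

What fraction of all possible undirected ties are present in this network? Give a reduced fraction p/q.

7/33

There are 14 edges and 12 nodes, so the maximum possible is C(12,2) = 66.
Density = 14/66 = 7/33.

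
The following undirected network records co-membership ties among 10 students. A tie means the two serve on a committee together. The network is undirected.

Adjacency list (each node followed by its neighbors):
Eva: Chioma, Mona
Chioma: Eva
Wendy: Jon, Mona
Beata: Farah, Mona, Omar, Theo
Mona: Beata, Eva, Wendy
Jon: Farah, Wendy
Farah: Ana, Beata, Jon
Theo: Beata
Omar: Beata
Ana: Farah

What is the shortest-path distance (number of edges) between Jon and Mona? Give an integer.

One shortest route is Jon – Wendy – Mona, which uses 2 edges, and Jon and Mona are not directly tied, so nothing shorter exists. So d(Jon,Mona) = 2.

2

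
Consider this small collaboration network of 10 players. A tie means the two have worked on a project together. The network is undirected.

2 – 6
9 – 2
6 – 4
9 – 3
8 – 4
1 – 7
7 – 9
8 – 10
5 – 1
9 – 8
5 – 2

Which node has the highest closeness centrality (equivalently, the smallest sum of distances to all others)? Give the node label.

Farness (sum of distances to all others) for each node — 1:23, 2:16, 3:22, 4:21, 5:21, 6:20, 7:19, 8:17, 9:14, 10:25.
The smallest farness is 14, for 9, so 9 has the highest closeness.

9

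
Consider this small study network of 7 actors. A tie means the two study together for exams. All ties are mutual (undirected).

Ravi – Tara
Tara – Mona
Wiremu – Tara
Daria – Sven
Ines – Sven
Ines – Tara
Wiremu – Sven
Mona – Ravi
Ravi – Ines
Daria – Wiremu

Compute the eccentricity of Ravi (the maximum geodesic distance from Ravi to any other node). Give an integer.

Distances from Ravi: Daria:3, Ines:1, Mona:1, Sven:2, Tara:1, Wiremu:2.
The largest is 3 (to Daria), so the eccentricity of Ravi is 3.

3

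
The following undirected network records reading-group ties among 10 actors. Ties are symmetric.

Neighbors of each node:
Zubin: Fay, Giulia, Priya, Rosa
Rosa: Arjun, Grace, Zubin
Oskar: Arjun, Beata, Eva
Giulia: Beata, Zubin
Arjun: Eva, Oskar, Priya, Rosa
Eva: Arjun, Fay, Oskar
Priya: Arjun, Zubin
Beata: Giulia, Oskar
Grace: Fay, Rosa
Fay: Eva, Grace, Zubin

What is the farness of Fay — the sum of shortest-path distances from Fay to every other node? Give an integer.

Distances from Fay: Arjun:2, Beata:3, Eva:1, Giulia:2, Grace:1, Oskar:2, Priya:2, Rosa:2, Zubin:1.
Sum = 2 + 3 + 1 + 2 + 1 + 2 + 2 + 2 + 1 = 16.

16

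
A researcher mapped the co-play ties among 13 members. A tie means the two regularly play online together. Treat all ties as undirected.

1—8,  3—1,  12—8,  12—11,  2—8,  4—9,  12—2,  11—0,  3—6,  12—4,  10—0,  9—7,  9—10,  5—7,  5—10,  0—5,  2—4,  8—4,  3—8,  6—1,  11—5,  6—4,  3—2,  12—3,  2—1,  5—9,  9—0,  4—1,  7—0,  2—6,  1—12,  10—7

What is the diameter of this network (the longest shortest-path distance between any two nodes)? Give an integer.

Eccentricity of each node (its greatest distance to any other): 0:3, 1:3, 2:3, 3:4, 4:2, 5:3, 6:3, 7:4, 8:3, 9:3, 10:4, 11:3, 12:3.
The maximum eccentricity is 4, realized for instance by the pair 3–7 via 3 – 12 – 11 – 5 – 7. So the diameter is 4.

4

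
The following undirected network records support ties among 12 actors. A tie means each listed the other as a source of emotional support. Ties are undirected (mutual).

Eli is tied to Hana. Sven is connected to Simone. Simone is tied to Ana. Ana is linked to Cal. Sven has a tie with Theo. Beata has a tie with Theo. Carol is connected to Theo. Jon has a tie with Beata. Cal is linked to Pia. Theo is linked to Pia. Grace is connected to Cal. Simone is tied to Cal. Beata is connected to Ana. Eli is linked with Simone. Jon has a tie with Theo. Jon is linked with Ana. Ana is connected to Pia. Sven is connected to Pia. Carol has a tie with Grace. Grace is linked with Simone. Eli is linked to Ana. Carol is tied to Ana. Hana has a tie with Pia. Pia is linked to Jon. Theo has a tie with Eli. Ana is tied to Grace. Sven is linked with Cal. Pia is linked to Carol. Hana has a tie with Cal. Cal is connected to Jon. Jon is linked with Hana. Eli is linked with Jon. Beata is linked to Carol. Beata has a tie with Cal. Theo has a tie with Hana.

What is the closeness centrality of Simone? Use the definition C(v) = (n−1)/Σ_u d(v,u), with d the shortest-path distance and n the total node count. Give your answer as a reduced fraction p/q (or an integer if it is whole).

Distances from Simone: Ana:1, Beata:2, Cal:1, Carol:2, Eli:1, Grace:1, Hana:2, Jon:2, Pia:2, Sven:1, Theo:2. Sum = 17.
n = 12, so closeness = 11/17.

11/17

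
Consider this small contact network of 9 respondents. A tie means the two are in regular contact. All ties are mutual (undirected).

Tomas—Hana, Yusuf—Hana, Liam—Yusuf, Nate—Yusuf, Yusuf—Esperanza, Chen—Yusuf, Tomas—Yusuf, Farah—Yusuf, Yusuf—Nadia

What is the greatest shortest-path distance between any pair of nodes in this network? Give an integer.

2

Eccentricity of each node (its greatest distance to any other): Chen:2, Esperanza:2, Farah:2, Hana:2, Liam:2, Nadia:2, Nate:2, Tomas:2, Yusuf:1.
The maximum eccentricity is 2, realized for instance by the pair Farah–Tomas via Farah – Yusuf – Tomas. So the diameter is 2.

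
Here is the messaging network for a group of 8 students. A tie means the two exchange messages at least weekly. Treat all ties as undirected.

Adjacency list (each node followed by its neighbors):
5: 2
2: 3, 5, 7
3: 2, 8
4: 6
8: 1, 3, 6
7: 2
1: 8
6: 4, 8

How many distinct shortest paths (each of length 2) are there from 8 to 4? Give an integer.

1

The shortest distance is 2, and the only length-2 path is 8–6–4. So there is exactly 1 shortest path.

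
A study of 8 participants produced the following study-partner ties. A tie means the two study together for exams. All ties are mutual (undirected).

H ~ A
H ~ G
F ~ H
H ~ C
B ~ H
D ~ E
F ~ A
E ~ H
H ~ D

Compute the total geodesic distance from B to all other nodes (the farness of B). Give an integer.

Distances from B: A:2, C:2, D:2, E:2, F:2, G:2, H:1.
Sum = 2 + 2 + 2 + 2 + 2 + 2 + 1 = 13.

13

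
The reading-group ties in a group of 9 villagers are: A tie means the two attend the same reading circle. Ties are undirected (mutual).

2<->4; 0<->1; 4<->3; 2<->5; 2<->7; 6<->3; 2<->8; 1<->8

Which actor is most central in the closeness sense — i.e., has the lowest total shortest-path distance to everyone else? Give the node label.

Farness (sum of distances to all others) for each node — 0:29, 1:22, 2:14, 3:22, 4:17, 5:21, 6:29, 7:21, 8:17.
The smallest farness is 14, for 2, so 2 has the highest closeness.

2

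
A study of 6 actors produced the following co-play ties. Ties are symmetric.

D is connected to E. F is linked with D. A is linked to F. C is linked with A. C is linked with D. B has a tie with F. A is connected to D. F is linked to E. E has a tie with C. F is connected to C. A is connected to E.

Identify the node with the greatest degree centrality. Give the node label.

F

Degrees — A:4, B:1, C:4, D:4, E:4, F:5.
The maximum is 5, attained only by F.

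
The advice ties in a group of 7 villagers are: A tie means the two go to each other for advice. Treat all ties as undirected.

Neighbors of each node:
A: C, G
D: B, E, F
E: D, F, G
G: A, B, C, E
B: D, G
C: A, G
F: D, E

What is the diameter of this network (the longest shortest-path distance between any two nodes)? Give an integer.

Eccentricity of each node (its greatest distance to any other): A:3, B:2, C:3, D:3, E:2, F:3, G:2.
The maximum eccentricity is 3, realized for instance by the pair A–D via A – G – E – D. So the diameter is 3.

3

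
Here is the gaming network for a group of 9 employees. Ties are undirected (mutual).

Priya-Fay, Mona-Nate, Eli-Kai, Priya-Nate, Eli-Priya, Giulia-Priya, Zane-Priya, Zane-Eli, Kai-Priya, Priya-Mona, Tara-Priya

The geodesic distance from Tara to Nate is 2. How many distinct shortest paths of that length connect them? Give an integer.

1

The shortest distance is 2, and the only length-2 path is Tara–Priya–Nate. So there is exactly 1 shortest path.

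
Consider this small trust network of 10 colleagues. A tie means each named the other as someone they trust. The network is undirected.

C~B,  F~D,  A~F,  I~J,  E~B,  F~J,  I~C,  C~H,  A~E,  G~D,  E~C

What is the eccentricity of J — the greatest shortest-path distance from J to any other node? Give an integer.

3

Distances from J: A:2, B:3, C:2, D:2, E:3, F:1, G:3, H:3, I:1.
The largest is 3 (to E, H, B, and G), so the eccentricity of J is 3.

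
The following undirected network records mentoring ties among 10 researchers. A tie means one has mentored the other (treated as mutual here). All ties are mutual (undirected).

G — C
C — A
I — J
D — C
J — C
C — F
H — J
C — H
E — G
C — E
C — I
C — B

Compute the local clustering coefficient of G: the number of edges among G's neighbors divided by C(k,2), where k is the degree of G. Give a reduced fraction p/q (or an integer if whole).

1

G's neighbors: C and E (k = 2).
Possible neighbor pairs: C(2,2) = 1. Edges among them: C–E → e = 1.
Clustering(G) = 1/1.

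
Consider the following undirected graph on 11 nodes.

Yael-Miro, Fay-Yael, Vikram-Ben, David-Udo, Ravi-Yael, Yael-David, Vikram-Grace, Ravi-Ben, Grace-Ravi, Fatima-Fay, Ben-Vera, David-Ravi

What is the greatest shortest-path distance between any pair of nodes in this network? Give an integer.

5

Eccentricity of each node (its greatest distance to any other): Ben:4, David:3, Fatima:5, Fay:4, Grace:4, Miro:4, Ravi:3, Udo:4, Vera:5, Vikram:5, Yael:3.
The maximum eccentricity is 5, realized for instance by the pair Fatima–Vikram via Fatima – Fay – Yael – Ravi – Ben – Vikram. So the diameter is 5.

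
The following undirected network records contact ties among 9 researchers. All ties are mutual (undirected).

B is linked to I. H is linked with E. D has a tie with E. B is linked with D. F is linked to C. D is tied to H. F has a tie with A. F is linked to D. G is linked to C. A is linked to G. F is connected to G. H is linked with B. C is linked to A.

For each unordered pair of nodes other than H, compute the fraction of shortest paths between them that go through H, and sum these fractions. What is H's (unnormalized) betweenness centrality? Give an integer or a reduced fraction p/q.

Pairs whose geodesics pass through H — I–E: 1/2; E–B: 1/2.
All other pairs contribute 0.
Summing the contributions gives betweenness(H) = 1.

1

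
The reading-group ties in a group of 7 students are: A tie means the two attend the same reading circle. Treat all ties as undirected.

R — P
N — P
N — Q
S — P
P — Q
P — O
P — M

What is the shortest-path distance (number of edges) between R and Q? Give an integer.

2

One shortest route is R – P – Q, which uses 2 edges, and R and Q are not directly tied, so nothing shorter exists. So d(R,Q) = 2.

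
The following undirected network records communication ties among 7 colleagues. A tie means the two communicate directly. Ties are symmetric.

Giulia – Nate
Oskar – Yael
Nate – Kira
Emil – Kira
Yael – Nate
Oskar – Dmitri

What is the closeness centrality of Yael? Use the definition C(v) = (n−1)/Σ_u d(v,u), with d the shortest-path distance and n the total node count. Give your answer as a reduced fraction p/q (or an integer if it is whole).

6/11

Distances from Yael: Dmitri:2, Emil:3, Giulia:2, Kira:2, Nate:1, Oskar:1. Sum = 11.
n = 7, so closeness = 6/11.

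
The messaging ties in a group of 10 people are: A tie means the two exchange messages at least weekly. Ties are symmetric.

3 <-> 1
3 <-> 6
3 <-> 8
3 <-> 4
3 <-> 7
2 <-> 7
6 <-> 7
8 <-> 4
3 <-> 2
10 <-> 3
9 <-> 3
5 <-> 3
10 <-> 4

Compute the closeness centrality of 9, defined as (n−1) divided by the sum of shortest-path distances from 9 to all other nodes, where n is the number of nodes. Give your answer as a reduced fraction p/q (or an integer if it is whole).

9/17

Distances from 9: 1:2, 2:2, 3:1, 4:2, 5:2, 6:2, 7:2, 8:2, 10:2. Sum = 17.
n = 10, so closeness = 9/17.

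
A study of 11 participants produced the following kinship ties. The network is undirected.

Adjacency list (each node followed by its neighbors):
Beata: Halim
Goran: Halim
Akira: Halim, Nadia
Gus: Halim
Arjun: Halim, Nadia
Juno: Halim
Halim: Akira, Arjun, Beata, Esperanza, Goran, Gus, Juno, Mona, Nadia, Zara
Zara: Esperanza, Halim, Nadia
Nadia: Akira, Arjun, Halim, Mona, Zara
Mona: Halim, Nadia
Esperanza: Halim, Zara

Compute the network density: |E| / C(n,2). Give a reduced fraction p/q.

3/11

There are 15 edges and 11 nodes, so the maximum possible is C(11,2) = 55.
Density = 15/55 = 3/11.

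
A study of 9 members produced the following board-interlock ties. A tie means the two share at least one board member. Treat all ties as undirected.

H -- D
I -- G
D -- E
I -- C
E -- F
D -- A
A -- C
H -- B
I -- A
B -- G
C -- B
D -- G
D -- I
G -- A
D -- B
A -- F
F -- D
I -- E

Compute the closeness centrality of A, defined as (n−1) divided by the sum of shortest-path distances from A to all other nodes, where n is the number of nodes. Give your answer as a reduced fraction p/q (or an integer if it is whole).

Distances from A: B:2, C:1, D:1, E:2, F:1, G:1, H:2, I:1. Sum = 11.
n = 9, so closeness = 8/11.

8/11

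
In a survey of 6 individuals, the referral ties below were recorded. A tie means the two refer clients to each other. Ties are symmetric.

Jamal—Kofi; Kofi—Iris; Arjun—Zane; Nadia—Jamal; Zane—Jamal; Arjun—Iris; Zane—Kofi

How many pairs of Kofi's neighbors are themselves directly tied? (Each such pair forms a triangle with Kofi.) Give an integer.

Kofi's neighbors: Iris, Jamal, and Zane.
Neighbor pairs that are themselves tied: Kofi–Jamal–Zane. Each forms one triangle with Kofi, for 1 in total.

1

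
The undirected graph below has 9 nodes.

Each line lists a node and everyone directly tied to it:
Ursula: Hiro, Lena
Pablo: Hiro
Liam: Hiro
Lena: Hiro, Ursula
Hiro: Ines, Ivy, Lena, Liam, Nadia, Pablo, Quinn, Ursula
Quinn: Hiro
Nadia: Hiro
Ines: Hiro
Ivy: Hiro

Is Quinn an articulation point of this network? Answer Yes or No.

Even without Quinn, every remaining node can still reach every other (the residual graph is connected), so Quinn is not a cut vertex.

No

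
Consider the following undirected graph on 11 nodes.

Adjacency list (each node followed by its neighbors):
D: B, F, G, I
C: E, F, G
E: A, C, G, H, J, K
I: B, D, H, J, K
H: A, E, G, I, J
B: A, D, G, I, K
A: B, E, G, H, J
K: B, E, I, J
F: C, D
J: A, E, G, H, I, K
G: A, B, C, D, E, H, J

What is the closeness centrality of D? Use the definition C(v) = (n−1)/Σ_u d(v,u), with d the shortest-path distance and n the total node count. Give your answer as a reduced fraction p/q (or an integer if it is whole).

5/8

Distances from D: A:2, B:1, C:2, E:2, F:1, G:1, H:2, I:1, J:2, K:2. Sum = 16.
n = 11, so closeness = 10/16 = 5/8.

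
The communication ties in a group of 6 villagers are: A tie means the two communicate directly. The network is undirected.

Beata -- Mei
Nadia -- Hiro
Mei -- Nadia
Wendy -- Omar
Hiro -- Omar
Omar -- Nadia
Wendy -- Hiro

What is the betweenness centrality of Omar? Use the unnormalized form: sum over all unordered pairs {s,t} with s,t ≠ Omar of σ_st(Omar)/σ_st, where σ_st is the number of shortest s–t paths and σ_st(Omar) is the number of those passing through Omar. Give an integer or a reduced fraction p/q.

Pairs whose geodesics pass through Omar — Nadia–Wendy: 1/2; Wendy–Beata: 1/2; Wendy–Mei: 1/2.
All other pairs contribute 0.
Summing the contributions gives betweenness(Omar) = 3/2.

3/2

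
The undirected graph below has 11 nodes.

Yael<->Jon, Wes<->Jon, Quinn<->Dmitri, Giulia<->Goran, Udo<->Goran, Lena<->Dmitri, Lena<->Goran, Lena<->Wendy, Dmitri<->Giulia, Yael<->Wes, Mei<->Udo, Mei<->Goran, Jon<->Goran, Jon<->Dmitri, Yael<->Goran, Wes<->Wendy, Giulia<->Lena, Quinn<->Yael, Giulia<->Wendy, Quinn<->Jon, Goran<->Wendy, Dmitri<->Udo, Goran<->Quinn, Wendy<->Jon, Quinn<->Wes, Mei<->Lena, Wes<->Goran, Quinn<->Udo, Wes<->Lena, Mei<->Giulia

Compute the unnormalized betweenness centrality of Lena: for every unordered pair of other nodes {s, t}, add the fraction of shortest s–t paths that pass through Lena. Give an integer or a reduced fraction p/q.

Pairs whose geodesics pass through Lena — Wes–Mei: 1/2; Wes–Dmitri: 1/3; Wes–Giulia: 1/3; Mei–Dmitri: 1/3; Mei–Wendy: 1/3; Dmitri–Goran: 1/5; Dmitri–Wendy: 1/3.
All other pairs contribute 0.
Summing the contributions gives betweenness(Lena) = 71/30.

71/30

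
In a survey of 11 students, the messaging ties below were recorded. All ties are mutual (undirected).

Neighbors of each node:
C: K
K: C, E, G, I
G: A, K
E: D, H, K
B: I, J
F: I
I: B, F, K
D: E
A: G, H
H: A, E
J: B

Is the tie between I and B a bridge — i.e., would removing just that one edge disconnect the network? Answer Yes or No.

Yes

Without the I–B edge there is no alternate route between I and B, so the network disconnects. It is a bridge.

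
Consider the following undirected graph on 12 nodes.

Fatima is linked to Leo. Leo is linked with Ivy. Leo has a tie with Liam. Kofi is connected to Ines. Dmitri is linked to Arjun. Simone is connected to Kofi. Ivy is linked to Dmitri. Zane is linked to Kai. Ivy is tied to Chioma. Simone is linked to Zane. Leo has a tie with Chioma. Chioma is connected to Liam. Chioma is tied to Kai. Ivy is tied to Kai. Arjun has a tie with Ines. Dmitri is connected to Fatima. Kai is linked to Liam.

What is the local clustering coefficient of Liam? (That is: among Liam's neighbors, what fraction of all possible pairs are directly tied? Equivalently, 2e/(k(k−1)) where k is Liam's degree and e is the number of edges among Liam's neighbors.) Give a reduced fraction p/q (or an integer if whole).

2/3

Liam's neighbors: Chioma, Kai, and Leo (k = 3).
Possible neighbor pairs: C(3,2) = 3. Edges among them: Chioma–Kai, Chioma–Leo → e = 2.
Clustering(Liam) = 2/3.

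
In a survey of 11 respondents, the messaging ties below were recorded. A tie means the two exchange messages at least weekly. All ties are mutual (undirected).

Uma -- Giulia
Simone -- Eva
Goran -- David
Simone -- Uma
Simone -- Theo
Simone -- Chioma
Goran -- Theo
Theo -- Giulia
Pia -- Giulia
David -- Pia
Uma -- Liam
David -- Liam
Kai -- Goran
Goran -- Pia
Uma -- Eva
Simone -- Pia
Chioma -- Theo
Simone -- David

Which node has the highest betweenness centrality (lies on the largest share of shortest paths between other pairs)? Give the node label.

Simone

Unnormalized betweenness of each node: Chioma:0, David:13/2, Eva:0, Giulia:9/4, Goran:121/12, Kai:0, Liam:5/6, Pia:13/3, Simone:83/6, Theo:19/3, Uma:29/6.
Simone has the largest value, 83/6, making it the main broker — the node through which the most shortest paths run.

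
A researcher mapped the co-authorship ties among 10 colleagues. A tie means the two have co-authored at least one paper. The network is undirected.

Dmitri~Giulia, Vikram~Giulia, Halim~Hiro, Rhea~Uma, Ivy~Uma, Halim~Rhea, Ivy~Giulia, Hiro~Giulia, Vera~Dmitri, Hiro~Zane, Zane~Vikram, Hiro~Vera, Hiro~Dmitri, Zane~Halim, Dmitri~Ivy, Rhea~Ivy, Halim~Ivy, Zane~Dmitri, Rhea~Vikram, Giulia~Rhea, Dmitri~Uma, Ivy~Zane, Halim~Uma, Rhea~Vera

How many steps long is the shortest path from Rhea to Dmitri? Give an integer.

2

One shortest route is Rhea – Ivy – Dmitri, which uses 2 edges, and Rhea and Dmitri are not directly tied, so nothing shorter exists. So d(Rhea,Dmitri) = 2.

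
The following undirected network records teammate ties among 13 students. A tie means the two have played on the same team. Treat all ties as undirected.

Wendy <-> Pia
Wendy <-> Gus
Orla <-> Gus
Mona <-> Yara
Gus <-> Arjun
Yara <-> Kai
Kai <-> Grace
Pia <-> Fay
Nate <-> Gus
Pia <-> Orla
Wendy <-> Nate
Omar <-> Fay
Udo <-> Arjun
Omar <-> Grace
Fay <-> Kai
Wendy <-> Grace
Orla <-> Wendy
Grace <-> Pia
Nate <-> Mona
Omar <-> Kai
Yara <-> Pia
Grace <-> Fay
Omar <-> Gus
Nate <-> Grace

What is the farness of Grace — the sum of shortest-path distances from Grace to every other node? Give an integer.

21

Distances from Grace: Arjun:3, Fay:1, Gus:2, Kai:1, Mona:2, Nate:1, Omar:1, Orla:2, Pia:1, Udo:4, Wendy:1, Yara:2.
Sum = 3 + 1 + 2 + 1 + 2 + 1 + 1 + 2 + 1 + 4 + 1 + 2 = 21.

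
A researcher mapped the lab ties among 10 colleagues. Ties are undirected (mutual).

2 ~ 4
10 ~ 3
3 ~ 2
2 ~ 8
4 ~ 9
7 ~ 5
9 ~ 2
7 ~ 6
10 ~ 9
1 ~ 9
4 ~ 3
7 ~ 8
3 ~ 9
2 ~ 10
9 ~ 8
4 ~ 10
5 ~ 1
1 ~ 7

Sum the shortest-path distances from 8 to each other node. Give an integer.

15

Distances from 8: 1:2, 2:1, 3:2, 4:2, 5:2, 6:2, 7:1, 9:1, 10:2.
Sum = 2 + 1 + 2 + 2 + 2 + 2 + 1 + 1 + 2 = 15.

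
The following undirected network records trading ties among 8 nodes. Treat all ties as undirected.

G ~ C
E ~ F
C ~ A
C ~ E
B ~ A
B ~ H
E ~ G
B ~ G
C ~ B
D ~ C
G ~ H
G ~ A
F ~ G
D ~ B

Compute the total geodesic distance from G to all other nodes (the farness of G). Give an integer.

8

Distances from G: A:1, B:1, C:1, D:2, E:1, F:1, H:1.
Sum = 1 + 1 + 1 + 2 + 1 + 1 + 1 = 8.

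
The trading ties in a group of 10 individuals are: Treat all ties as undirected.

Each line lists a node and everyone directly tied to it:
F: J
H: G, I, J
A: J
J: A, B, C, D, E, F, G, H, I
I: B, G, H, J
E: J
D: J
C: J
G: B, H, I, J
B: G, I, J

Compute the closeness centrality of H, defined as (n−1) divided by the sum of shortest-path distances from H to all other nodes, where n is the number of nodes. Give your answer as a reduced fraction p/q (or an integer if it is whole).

Distances from H: A:2, B:2, C:2, D:2, E:2, F:2, G:1, I:1, J:1. Sum = 15.
n = 10, so closeness = 9/15 = 3/5.

3/5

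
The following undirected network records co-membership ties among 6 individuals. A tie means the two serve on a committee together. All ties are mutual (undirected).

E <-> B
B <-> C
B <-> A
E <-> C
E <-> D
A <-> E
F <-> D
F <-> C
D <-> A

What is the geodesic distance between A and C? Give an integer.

One shortest route is A – B – C, which uses 2 edges, and A and C are not directly tied, so nothing shorter exists. So d(A,C) = 2.

2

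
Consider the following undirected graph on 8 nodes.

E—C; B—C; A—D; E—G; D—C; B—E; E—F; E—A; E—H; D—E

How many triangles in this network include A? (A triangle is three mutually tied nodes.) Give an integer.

1

A's neighbors: D and E.
Neighbor pairs that are themselves tied: A–D–E. Each forms one triangle with A, for 1 in total.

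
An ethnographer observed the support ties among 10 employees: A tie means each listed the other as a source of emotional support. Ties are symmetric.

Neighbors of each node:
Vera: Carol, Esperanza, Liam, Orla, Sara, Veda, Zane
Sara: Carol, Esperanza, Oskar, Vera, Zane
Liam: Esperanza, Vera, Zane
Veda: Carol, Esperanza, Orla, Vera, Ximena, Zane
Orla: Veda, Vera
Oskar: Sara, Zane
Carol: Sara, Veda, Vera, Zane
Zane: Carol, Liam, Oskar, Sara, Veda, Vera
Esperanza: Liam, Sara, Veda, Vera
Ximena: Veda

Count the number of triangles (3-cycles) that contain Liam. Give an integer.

Liam's neighbors: Esperanza, Vera, and Zane.
Neighbor pairs that are themselves tied: Liam–Esperanza–Vera; Liam–Vera–Zane. Each forms one triangle with Liam, for 2 in total.

2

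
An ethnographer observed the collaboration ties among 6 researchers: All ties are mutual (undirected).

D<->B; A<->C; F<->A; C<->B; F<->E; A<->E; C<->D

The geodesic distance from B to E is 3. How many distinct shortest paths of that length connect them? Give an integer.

1

The shortest distance is 3, and the only length-3 path is B–C–A–E. So there is exactly 1 shortest path.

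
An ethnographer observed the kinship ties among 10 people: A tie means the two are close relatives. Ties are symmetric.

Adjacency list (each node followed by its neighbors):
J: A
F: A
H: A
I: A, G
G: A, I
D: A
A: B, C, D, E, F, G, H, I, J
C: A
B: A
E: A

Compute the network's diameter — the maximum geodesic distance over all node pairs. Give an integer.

2

Eccentricity of each node (its greatest distance to any other): A:1, B:2, C:2, D:2, E:2, F:2, G:2, H:2, I:2, J:2.
The maximum eccentricity is 2, realized for instance by the pair E–G via E – A – G. So the diameter is 2.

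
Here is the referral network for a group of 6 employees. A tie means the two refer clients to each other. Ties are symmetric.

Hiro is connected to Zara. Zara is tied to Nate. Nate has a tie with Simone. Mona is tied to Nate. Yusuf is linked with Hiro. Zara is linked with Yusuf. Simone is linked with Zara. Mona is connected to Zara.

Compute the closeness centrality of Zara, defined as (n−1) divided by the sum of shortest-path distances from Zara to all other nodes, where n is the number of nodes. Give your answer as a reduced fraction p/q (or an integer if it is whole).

1

Distances from Zara: Hiro:1, Mona:1, Nate:1, Simone:1, Yusuf:1. Sum = 5.
n = 6, so closeness = 5/5 = 1.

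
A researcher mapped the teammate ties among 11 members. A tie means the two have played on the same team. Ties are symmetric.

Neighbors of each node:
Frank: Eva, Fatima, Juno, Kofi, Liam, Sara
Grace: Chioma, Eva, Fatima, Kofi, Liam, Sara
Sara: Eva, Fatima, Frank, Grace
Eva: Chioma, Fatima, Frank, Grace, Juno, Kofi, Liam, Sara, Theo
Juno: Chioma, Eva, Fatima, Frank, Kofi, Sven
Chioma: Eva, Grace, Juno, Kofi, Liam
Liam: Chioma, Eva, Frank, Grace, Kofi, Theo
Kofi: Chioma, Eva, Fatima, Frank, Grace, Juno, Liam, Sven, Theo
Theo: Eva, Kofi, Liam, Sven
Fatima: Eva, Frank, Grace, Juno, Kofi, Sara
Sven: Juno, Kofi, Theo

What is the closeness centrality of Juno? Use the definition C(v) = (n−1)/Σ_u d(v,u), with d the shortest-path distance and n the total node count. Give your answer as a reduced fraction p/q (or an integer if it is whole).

Distances from Juno: Chioma:1, Eva:1, Fatima:1, Frank:1, Grace:2, Kofi:1, Liam:2, Sara:2, Sven:1, Theo:2. Sum = 14.
n = 11, so closeness = 10/14 = 5/7.

5/7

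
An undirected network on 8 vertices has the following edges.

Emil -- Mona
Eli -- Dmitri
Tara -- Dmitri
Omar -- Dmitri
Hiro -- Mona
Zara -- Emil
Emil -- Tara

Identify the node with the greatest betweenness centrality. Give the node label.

Emil

Unnormalized betweenness of each node: Dmitri:11, Eli:0, Emil:14, Hiro:0, Mona:6, Omar:0, Tara:12, Zara:0.
Emil has the largest value, 14, making it the main broker — the node through which the most shortest paths run.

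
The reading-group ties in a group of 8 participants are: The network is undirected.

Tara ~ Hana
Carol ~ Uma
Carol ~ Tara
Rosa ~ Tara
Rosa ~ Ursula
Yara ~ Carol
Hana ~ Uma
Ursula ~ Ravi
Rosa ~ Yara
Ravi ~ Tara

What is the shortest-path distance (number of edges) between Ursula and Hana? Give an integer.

3

One shortest route is Ursula – Rosa – Tara – Hana, which uses 3 edges, and at distance 2 from Ursula we only reach {Tara, Yara}, which does not include Hana. So d(Ursula,Hana) = 3.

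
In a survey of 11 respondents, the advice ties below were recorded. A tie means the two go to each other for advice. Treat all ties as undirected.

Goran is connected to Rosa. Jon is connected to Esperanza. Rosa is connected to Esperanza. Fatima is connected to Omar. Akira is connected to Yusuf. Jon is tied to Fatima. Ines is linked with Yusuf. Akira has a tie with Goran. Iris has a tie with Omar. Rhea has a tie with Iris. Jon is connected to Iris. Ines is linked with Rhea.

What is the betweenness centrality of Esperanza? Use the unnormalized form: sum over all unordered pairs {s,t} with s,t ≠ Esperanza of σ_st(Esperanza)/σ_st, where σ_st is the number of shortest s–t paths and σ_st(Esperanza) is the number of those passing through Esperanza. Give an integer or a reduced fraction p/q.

Pairs whose geodesics pass through Esperanza — Goran–Iris: 1; Goran–Omar: 2/2; Goran–Fatima: 1; Goran–Jon: 1; Akira–Fatima: 1; Akira–Jon: 1; Rhea–Rosa: 1; Iris–Rosa: 1; Omar–Rosa: 2/2; Fatima–Rosa: 1; Jon–Rosa: 1.
All other pairs contribute 0.
Summing the contributions gives betweenness(Esperanza) = 11.

11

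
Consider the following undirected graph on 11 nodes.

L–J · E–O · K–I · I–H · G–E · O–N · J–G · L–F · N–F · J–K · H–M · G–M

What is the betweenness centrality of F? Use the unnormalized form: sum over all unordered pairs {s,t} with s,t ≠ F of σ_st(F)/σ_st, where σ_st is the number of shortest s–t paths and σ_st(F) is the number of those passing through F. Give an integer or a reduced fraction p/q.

Pairs whose geodesics pass through F — L–N: 1; L–O: 1; N–I: 1; N–K: 1; N–J: 1.
All other pairs contribute 0.
Summing the contributions gives betweenness(F) = 5.

5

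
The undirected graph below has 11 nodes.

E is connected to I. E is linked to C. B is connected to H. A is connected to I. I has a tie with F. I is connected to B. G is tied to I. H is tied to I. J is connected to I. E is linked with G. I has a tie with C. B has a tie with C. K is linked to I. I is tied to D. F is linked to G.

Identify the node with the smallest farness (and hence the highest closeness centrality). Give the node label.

I

Farness (sum of distances to all others) for each node — A:19, B:17, C:17, D:19, E:17, F:18, G:17, H:18, I:10, J:19, K:19.
The smallest farness is 10, for I, so I has the highest closeness.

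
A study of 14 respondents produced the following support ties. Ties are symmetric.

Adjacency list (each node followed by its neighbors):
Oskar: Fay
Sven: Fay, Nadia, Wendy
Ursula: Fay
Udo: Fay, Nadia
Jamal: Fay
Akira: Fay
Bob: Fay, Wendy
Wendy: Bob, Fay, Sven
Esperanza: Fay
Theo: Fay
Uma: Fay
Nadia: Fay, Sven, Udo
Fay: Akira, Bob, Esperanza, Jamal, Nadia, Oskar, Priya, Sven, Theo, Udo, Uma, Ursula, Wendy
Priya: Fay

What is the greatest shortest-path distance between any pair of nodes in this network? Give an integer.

2

Eccentricity of each node (its greatest distance to any other): Akira:2, Bob:2, Esperanza:2, Fay:1, Jamal:2, Nadia:2, Oskar:2, Priya:2, Sven:2, Theo:2, Udo:2, Uma:2, Ursula:2, Wendy:2.
The maximum eccentricity is 2, realized for instance by the pair Wendy–Akira via Wendy – Fay – Akira. So the diameter is 2.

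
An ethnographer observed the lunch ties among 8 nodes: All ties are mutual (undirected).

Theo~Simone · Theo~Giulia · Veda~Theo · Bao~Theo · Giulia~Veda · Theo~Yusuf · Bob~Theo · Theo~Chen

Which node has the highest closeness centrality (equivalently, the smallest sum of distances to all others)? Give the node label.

Theo

Farness (sum of distances to all others) for each node — Bao:13, Bob:13, Chen:13, Giulia:12, Simone:13, Theo:7, Veda:12, Yusuf:13.
The smallest farness is 7, for Theo, so Theo has the highest closeness.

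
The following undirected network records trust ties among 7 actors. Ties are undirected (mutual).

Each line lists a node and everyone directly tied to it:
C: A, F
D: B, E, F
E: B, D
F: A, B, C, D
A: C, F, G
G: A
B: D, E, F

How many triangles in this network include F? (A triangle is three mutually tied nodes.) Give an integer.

F's neighbors: A, B, C, and D.
Neighbor pairs that are themselves tied: F–A–C; F–B–D. Each forms one triangle with F, for 2 in total.

2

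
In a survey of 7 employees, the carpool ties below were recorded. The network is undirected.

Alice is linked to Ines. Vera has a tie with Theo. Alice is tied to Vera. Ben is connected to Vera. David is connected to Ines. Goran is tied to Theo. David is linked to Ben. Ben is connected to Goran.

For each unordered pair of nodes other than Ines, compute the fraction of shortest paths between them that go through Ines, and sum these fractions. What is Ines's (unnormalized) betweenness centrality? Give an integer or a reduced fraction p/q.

1

Pairs whose geodesics pass through Ines — David–Alice: 1.
All other pairs contribute 0.
Summing the contributions gives betweenness(Ines) = 1.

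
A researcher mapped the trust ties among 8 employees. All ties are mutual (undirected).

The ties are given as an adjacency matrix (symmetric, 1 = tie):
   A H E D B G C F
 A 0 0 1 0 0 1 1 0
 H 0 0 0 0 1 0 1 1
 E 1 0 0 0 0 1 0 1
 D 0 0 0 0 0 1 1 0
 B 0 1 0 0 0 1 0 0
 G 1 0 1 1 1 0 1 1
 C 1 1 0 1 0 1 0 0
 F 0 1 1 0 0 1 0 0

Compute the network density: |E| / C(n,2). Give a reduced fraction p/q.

There are 13 edges and 8 nodes, so the maximum possible is C(8,2) = 28.
Density = 13/28.

13/28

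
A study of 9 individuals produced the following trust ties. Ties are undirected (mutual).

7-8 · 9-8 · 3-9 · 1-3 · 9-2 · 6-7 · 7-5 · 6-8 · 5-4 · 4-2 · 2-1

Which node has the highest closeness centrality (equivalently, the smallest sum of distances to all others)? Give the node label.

Farness (sum of distances to all others) for each node — 1:20, 2:15, 3:19, 4:17, 5:18, 6:19, 7:17, 8:15, 9:14.
The smallest farness is 14, for 9, so 9 has the highest closeness.

9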